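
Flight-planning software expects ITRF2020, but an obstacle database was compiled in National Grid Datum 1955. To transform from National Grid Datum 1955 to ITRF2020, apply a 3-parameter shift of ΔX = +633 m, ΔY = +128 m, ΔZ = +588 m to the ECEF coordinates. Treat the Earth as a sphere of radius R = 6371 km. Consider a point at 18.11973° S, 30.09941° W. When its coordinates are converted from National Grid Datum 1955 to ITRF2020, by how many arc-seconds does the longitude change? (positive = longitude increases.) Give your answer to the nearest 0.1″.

Δλ = 14.6″

sin φ = -0.311004, cos φ = 0.950409, sin λ = -0.501502, cos λ = 0.865157.
East component: ΔE = −sin λ·ΔX + cos λ·ΔY = −(-0.501502)(633) + (0.865157)(128) = 428.19 m.
1° of latitude spans πR/180 = 111195 m; at latitude φ, 1° of longitude spans that × cos φ = 105680.6 m, so Δλ = 428.19 / 105680.6 × 3600 = 14.586″.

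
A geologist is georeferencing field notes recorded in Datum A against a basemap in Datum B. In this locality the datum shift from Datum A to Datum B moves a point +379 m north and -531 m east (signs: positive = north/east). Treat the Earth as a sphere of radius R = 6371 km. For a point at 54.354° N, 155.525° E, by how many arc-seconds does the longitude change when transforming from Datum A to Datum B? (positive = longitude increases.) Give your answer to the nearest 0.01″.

At latitude 54.354°, cos φ = 0.582776.
One radian of longitude at latitude φ spans R cos φ, so Δλ = ΔE / (R cos φ) = -531.0 / (6371000 × 0.582776) = -1.4302e-04 rad = -29.499″.

Δλ = -29.50″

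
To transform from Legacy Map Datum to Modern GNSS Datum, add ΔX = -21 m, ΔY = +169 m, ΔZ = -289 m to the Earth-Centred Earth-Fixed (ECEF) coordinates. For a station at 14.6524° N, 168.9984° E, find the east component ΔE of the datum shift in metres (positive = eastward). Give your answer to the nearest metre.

At φ = 14.6524°, λ = 168.9984°: sin φ = 0.252954, cos φ = 0.967478, sin λ = 0.190836, cos λ = -0.981622.
ΔE = −sin λ·ΔX + cos λ·ΔY = −(0.190836)·(-21) + (-0.981622)·(169) = -161.89 m.

ΔE = -162 m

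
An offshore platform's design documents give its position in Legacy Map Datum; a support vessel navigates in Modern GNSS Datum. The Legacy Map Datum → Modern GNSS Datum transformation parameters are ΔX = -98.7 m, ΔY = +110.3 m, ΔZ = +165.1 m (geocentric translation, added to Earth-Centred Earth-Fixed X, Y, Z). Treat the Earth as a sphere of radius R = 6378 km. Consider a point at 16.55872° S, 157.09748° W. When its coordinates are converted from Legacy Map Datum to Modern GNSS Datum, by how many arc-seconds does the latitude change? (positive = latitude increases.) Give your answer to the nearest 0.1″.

sin φ = -0.284998, cos φ = 0.958528, sin λ = -0.389164, cos λ = -0.921168.
North component: ΔN = −sin φ cos λ·ΔX − sin φ sin λ·ΔY + cos φ·ΔZ = −(-0.284998)(-0.921168)(-98.7) − (-0.284998)(-0.389164)(110.3) + (0.958528)(165.1) = 171.93 m.
1° of latitude spans πR/180 = 111317 m, so Δφ = 171.93 / 111317 × 3600 = 5.560″.

Δφ = 5.6″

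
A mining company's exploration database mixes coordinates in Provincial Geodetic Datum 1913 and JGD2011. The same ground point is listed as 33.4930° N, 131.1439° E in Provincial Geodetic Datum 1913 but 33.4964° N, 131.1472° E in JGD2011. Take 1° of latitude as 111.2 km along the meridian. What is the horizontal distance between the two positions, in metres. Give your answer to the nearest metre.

Δφ = 33.4964° − 33.4930° = +0.0034°; Δλ = 131.1472° − 131.1439° = +0.0033°.
ΔN = Δφ × 111200 = 378.1 m; ΔE = Δλ × 111200 × cos(33.4930°) = +0.0033 × 111200 × 0.833953 = 306.0 m.
Distance = √(ΔE² + ΔN²) = √(306.0² + 378.1²) = 486.4 m.

486 m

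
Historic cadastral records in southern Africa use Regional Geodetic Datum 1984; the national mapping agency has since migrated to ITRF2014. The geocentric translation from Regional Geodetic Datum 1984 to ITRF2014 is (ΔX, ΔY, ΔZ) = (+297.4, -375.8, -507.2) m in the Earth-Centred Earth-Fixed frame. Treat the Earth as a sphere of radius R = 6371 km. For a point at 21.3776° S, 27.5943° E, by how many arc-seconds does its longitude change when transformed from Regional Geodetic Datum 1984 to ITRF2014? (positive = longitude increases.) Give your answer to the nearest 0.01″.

sin φ = -0.364513, cos φ = 0.931198, sin λ = 0.463208, cos λ = 0.886250.
East component: ΔE = −sin λ·ΔX + cos λ·ΔY = −(0.463208)(297.4) + (0.886250)(-375.8) = -470.81 m.
1° of latitude spans πR/180 = 111195 m; at latitude φ, 1° of longitude spans that × cos φ = 103544.5 m, so Δλ = -470.81 / 103544.5 × 3600 = -16.369″.

Δλ = -16.37″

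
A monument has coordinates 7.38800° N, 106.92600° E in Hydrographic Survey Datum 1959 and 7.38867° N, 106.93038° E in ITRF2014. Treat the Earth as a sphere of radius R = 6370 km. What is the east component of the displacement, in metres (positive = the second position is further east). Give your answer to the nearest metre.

Δφ = 7.38867° − 7.38800° = +0.00067°; Δλ = 106.93038° − 106.92600° = +0.00438°.
1° along a meridian = πR/180 = 111177 m.
ΔN = Δφ × 111177 = 74.5 m; ΔE = Δλ × 111177 × cos(7.38800°) = +0.00438 × 111177 × 0.991698 = 482.9 m.

ΔE = 483 m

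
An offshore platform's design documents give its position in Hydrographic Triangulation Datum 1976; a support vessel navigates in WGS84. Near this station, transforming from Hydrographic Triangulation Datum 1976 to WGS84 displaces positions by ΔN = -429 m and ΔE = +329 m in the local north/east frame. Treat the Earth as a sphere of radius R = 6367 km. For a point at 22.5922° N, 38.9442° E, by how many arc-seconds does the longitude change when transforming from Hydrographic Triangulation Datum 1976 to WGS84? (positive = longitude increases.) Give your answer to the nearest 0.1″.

At latitude 22.5922°, cos φ = 0.923263.
One radian of longitude at latitude φ spans R cos φ, so Δλ = ΔE / (R cos φ) = 329.0 / (6367000 × 0.923263) = 5.5967e-05 rad = 11.544″.

Δλ = 11.5″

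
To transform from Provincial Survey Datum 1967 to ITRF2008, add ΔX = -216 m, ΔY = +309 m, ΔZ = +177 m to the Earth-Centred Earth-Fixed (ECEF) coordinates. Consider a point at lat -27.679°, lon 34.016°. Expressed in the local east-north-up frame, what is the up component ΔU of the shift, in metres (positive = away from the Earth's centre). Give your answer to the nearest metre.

The local up (radial) axis is (cos φ cos λ, cos φ sin λ, sin φ), giving ΔU = -158.550 + 153.080 − 82.220 = -87.69 m.

ΔU = -88 m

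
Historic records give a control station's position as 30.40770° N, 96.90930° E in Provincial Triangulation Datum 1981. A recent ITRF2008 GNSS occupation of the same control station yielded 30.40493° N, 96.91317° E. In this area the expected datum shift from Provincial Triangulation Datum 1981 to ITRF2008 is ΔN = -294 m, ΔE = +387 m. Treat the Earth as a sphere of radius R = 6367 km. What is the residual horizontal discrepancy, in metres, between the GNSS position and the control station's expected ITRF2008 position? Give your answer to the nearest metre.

Observed coordinate differences: Δφ = -0.00277°, Δλ = +0.00387°.
Converting to metres (1° lat = 111125 m, cos φ = 0.862446): observed ΔN = -307.8 m, observed ΔE = 370.9 m.
Subtracting the expected shift leaves a residual of -307.8 − (-294) = -13.8 m north and 370.9 − (387) = -16.1 m east.
Residual distance = √((-13.8)² + (-16.1)²) = 21.2 m.

21 m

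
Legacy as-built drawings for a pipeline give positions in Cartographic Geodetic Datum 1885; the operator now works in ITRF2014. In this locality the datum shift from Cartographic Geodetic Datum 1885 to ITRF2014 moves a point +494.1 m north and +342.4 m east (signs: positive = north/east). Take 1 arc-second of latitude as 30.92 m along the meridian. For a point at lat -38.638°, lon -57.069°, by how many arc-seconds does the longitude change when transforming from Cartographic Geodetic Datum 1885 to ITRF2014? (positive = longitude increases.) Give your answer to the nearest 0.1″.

At latitude -38.638°, cos φ = 0.781107.
1″ of longitude at this latitude = 30.92 × cos φ = 24.1518 m, so Δλ = 342.4 / 24.1518 = 14.177″.

Δλ = 14.2″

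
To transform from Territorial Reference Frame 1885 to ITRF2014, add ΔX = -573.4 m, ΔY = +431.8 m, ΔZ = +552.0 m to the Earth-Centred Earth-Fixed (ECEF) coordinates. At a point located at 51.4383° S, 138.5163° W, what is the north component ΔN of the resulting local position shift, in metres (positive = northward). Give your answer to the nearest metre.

At φ = -51.4383°, λ = -138.5163°: sin φ = -0.781937, cos φ = 0.623357, sin λ = -0.662407, cos λ = -0.749144.
ΔN = −sin φ cos λ·ΔX − sin φ sin λ·ΔY + cos φ·ΔZ = −(-0.781937)(-0.749144)(-573.4) − (-0.781937)(-0.662407)(431.8) + (0.623357)(552.0) = 456.33 m.

ΔN = 456 m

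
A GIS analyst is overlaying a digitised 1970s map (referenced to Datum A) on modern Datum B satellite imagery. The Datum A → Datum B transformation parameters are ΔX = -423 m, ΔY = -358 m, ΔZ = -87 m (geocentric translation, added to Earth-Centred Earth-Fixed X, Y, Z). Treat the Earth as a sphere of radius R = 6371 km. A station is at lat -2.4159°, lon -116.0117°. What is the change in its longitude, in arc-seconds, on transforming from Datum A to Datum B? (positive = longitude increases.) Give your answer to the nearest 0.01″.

sin φ = -0.042153, cos φ = 0.999111, sin λ = -0.898705, cos λ = -0.438555.
East component: ΔE = −sin λ·ΔX + cos λ·ΔY = −(-0.898705)(-423) + (-0.438555)(-358) = -223.15 m.
1° of latitude spans πR/180 = 111195 m; at latitude φ, 1° of longitude spans that × cos φ = 111096.1 m, so Δλ = -223.15 / 111096.1 × 3600 = -7.231″.

Δλ = -7.23″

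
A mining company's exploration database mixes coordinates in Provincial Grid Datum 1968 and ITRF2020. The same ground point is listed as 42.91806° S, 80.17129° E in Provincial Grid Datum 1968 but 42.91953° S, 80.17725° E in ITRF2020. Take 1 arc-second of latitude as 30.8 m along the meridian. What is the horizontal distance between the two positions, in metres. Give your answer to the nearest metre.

511 m

Δφ = -42.91953° − -42.91806° = -0.00147°; Δλ = 80.17725° − 80.17129° = +0.00596°.
1° of latitude = 3600 × 30.80 = 110880 m.
ΔN = Δφ × 110880 = -163.0 m; ΔE = Δλ × 110880 × cos(-42.91806°) = +0.00596 × 110880 × 0.732328 = 484.0 m.
Distance = √(ΔE² + ΔN²) = √(484.0² + (-163.0)²) = 510.7 m.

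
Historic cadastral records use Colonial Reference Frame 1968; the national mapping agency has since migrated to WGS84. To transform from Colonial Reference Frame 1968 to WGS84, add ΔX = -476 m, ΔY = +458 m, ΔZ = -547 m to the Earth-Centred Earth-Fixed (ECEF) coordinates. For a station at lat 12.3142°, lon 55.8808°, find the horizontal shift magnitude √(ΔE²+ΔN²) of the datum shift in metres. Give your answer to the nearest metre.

The local east axis at (φ, λ) is (−sin λ, cos λ, 0), so ΔE = −sin(55.8808°)·(-476) + cos(55.8808°)·458 = 650.97 m.
The local north axis is (−sin φ cos λ, −sin φ sin λ, cos φ), giving ΔN = 56.943 − 80.866 − 534.415 = -558.34 m.
Horizontal magnitude = √(ΔE² + ΔN²) = √(650.97² + (-558.34)²) = 857.61 m.

858 m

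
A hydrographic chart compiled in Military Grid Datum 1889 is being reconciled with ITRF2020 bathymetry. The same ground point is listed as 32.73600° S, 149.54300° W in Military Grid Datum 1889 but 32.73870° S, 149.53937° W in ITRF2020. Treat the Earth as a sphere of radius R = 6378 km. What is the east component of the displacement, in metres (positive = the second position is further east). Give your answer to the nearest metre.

ΔE = 340 m

Δφ = -32.73870° − -32.73600° = -0.00270°; Δλ = -149.53937° − -149.54300° = +0.00363°.
1° along a meridian = πR/180 = 111317 m.
ΔN = Δφ × 111317 = -300.6 m; ΔE = Δλ × 111317 × cos(-32.73600°) = +0.00363 × 111317 × 0.841171 = 339.9 m.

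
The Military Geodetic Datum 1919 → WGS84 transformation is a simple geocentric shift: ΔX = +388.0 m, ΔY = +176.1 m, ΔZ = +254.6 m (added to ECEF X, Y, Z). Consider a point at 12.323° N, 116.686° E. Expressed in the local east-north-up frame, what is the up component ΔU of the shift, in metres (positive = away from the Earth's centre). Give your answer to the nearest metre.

At φ = 12.323°, λ = 116.686°: sin φ = 0.213423, cos φ = 0.976960, sin λ = 0.893481, cos λ = -0.449101.
ΔU = cos φ cos λ·ΔX + cos φ sin λ·ΔY + sin φ·ΔZ = (0.976960)(-0.449101)(388.0) + (0.976960)(0.893481)(176.1) + (0.213423)(254.6) = 37.82 m.

ΔU = 38 m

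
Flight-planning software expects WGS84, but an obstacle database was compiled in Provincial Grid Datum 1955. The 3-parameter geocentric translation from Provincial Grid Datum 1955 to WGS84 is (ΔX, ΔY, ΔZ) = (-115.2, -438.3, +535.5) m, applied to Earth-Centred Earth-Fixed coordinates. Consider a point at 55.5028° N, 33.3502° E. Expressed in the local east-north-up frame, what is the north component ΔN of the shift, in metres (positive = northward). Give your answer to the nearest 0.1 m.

ΔN = 581.2 m

At φ = 55.5028°, λ = 33.3502°: sin φ = 0.824154, cos φ = 0.566366, sin λ = 0.549755, cos λ = 0.835326.
ΔN = −sin φ cos λ·ΔX − sin φ sin λ·ΔY + cos φ·ΔZ = −(0.824154)(0.835326)(-115.2) − (0.824154)(0.549755)(-438.3) + (0.566366)(535.5) = 581.18 m.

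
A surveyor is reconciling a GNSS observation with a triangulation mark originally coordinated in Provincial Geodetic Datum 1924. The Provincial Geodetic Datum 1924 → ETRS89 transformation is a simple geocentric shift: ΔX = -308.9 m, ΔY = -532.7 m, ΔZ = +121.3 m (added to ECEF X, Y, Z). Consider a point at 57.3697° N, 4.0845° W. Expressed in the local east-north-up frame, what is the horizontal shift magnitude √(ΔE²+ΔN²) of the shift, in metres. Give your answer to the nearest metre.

At φ = 57.3697°, λ = -4.0845°: sin φ = 0.842167, cos φ = 0.539216, sin λ = -0.071228, cos λ = 0.997460.
ΔE = −sin λ·ΔX + cos λ·ΔY = −(-0.071228)·(-308.9) + (0.997460)·(-532.7) = -553.35 m.
ΔN = −sin φ cos λ·ΔX − sin φ sin λ·ΔY + cos φ·ΔZ = −(0.842167)(0.997460)(-308.9) − (0.842167)(-0.071228)(-532.7) + (0.539216)(121.3) = 292.94 m.
Horizontal magnitude = √(ΔE² + ΔN²) = √((-553.35)² + 292.94²) = 626.11 m.

626 m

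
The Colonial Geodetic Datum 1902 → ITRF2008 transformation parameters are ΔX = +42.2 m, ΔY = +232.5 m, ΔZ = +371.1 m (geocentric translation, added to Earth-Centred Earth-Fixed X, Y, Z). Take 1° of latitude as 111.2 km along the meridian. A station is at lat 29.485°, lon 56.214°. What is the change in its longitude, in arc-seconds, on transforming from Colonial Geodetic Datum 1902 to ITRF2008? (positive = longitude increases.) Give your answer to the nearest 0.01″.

Δλ = 3.50″

sin φ = 0.492196, cos φ = 0.870485, sin λ = 0.831120, cos λ = 0.556093.
East component: ΔE = −sin λ·ΔX + cos λ·ΔY = −(0.831120)(42.2) + (0.556093)(232.5) = 94.22 m.
1° of latitude spans 111200 m; at latitude φ, 1° of longitude spans that × cos φ = 96797.9 m, so Δλ = 94.22 / 96797.9 × 3600 = 3.504″.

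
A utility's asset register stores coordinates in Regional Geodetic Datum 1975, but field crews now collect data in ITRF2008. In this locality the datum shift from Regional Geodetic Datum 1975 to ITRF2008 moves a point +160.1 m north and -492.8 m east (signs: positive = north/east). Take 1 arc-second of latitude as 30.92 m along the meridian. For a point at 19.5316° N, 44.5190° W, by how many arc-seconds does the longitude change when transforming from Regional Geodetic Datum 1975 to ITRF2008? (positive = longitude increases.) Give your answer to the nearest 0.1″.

Δλ = -16.9″

At latitude 19.5316°, cos φ = 0.942457.
1″ of longitude at this latitude = 30.92 × cos φ = 29.1408 m, so Δλ = -492.8 / 29.1408 = -16.911″.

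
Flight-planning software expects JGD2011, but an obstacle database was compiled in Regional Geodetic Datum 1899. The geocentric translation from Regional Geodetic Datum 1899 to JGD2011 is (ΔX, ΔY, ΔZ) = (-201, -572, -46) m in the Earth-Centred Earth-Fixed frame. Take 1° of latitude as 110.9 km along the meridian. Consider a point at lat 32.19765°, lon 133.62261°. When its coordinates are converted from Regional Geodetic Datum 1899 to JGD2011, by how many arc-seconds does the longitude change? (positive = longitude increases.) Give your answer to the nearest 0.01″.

sin φ = 0.532842, cos φ = 0.846215, sin λ = 0.723900, cos λ = -0.689905.
East component: ΔE = −sin λ·ΔX + cos λ·ΔY = −(0.723900)(-201) + (-0.689905)(-572) = 540.13 m.
1° of latitude spans 110900 m; at latitude φ, 1° of longitude spans that × cos φ = 93845.2 m, so Δλ = 540.13 / 93845.2 × 3600 = 20.720″.

Δλ = 20.72″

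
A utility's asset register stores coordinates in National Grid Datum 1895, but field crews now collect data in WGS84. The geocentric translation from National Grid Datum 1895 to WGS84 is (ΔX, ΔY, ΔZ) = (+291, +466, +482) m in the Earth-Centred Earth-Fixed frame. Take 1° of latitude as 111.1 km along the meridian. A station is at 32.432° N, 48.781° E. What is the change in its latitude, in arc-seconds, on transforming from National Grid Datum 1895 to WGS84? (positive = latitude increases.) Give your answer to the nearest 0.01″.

sin φ = 0.536298, cos φ = 0.844029, sin λ = 0.752196, cos λ = 0.658939.
North component: ΔN = −sin φ cos λ·ΔX − sin φ sin λ·ΔY + cos φ·ΔZ = −(0.536298)(0.658939)(291) − (0.536298)(0.752196)(466) + (0.844029)(482) = 116.00 m.
1° of latitude spans 111100 m, so Δφ = 116.00 / 111100 × 3600 = 3.759″.

Δφ = 3.76″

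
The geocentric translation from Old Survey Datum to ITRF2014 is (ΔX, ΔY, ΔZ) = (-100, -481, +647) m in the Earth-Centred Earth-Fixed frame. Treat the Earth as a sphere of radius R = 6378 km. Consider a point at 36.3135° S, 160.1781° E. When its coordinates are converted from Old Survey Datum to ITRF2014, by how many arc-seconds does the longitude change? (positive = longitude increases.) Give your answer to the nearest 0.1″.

sin φ = -0.592203, cos φ = 0.805789, sin λ = 0.339098, cos λ = -0.940751.
East component: ΔE = −sin λ·ΔX + cos λ·ΔY = −(0.339098)(-100) + (-0.940751)(-481) = 486.41 m.
1° of latitude spans πR/180 = 111317 m; at latitude φ, 1° of longitude spans that × cos φ = 89698.1 m, so Δλ = 486.41 / 89698.1 × 3600 = 19.522″.

Δλ = 19.5″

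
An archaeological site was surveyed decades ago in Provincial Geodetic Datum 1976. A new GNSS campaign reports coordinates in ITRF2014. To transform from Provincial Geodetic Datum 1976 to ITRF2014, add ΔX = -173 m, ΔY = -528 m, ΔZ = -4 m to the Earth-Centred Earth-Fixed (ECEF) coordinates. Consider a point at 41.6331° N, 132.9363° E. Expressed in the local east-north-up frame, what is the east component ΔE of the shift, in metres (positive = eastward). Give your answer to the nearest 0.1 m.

At φ = 41.6331°, λ = 132.9363°: sin φ = 0.664358, cos φ = 0.747414, sin λ = 0.732111, cos λ = -0.681185.
ΔE = −sin λ·ΔX + cos λ·ΔY = −(0.732111)·(-173) + (-0.681185)·(-528) = 486.32 m.

ΔE = 486.3 m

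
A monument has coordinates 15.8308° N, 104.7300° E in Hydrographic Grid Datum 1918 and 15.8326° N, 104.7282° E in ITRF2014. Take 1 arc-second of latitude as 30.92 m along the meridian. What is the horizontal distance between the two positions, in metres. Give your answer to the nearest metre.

278 m

Δφ = 15.8326° − 15.8308° = +0.0018°; Δλ = 104.7282° − 104.7300° = -0.0018°.
1° of latitude = 3600 × 30.92 = 111312 m.
ΔN = Δφ × 111312 = 200.4 m; ΔE = Δλ × 111312 × cos(15.8308°) = -0.0018 × 111312 × 0.962071 = -192.8 m.
Distance = √(ΔE² + ΔN²) = √((-192.8)² + 200.4²) = 278.0 m.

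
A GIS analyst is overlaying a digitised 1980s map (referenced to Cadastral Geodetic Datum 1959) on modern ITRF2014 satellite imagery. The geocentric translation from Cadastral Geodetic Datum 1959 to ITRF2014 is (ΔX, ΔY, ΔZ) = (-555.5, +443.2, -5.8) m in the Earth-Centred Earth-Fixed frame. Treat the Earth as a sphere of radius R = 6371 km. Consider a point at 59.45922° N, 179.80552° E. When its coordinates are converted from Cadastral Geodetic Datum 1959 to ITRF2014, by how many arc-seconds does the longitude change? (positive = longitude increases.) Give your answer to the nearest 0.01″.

sin φ = 0.861268, cos φ = 0.508151, sin λ = 0.003394, cos λ = -0.999994.
East component: ΔE = −sin λ·ΔX + cos λ·ΔY = −(0.003394)(-555.5) + (-0.999994)(443.2) = -441.31 m.
1° of latitude spans πR/180 = 111195 m; at latitude φ, 1° of longitude spans that × cos φ = 56503.9 m, so Δλ = -441.31 / 56503.9 × 3600 = -28.117″.

Δλ = -28.12″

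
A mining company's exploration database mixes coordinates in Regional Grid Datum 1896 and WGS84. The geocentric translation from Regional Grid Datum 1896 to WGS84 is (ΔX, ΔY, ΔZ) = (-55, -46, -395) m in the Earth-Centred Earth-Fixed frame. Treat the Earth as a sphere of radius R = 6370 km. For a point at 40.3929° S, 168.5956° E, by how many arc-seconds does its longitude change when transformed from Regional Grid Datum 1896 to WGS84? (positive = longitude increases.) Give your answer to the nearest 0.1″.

sin φ = -0.648026, cos φ = 0.761619, sin λ = 0.197733, cos λ = -0.980256.
East component: ΔE = −sin λ·ΔX + cos λ·ΔY = −(0.197733)(-55) + (-0.980256)(-46) = 55.97 m.
1° of latitude spans πR/180 = 111177 m; at latitude φ, 1° of longitude spans that × cos φ = 84674.8 m, so Δλ = 55.97 / 84674.8 × 3600 = 2.379″.

Δλ = 2.4″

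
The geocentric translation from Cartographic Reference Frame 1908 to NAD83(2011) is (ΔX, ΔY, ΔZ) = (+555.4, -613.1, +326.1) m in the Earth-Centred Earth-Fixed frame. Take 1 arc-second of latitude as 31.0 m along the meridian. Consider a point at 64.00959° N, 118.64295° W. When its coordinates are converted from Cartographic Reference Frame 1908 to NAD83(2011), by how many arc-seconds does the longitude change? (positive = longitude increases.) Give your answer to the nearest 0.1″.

Δλ = 57.5″

sin φ = 0.898867, cos φ = 0.438221, sin λ = -0.877624, cos λ = -0.479350.
East component: ΔE = −sin λ·ΔX + cos λ·ΔY = −(-0.877624)(555.4) + (-0.479350)(-613.1) = 781.32 m.
1° of latitude spans 3600 × 31.00 = 111600 m; at latitude φ, 1° of longitude spans that × cos φ = 48905.4 m, so Δλ = 781.32 / 48905.4 × 3600 = 57.514″.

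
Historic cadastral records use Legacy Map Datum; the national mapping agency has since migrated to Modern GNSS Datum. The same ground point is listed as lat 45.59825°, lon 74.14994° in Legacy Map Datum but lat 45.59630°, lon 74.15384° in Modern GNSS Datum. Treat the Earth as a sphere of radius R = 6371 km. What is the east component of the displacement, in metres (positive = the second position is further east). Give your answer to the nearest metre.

ΔE = 303 m

Δφ = 45.59630° − 45.59825° = -0.00195°; Δλ = 74.15384° − 74.14994° = +0.00390°.
1° along a meridian = πR/180 = 111195 m.
ΔN = Δφ × 111195 = -216.8 m; ΔE = Δλ × 111195 × cos(45.59825°) = +0.00390 × 111195 × 0.699685 = 303.4 m.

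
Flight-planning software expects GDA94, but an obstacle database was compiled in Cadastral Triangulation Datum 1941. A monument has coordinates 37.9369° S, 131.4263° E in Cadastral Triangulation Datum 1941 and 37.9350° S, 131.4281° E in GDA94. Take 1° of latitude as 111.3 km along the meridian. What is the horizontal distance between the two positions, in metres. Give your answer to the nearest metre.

Δφ = -37.9350° − -37.9369° = +0.0019°; Δλ = 131.4281° − 131.4263° = +0.0018°.
ΔN = Δφ × 111300 = 211.5 m; ΔE = Δλ × 111300 × cos(-37.9369°) = +0.0018 × 111300 × 0.788688 = 158.0 m.
Distance = √(ΔE² + ΔN²) = √(158.0² + 211.5²) = 264.0 m.

264 m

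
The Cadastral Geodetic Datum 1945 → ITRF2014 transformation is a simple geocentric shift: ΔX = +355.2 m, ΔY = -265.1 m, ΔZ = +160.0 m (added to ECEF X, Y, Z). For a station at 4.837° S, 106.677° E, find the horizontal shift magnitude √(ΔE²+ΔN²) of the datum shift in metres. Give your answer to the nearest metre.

At φ = -4.837°, λ = 106.677°: sin φ = -0.084321, cos φ = 0.996439, sin λ = 0.957938, cos λ = -0.286976.
ΔE = −sin λ·ΔX + cos λ·ΔY = −(0.957938)·(355.2) + (-0.286976)·(-265.1) = -264.18 m.
ΔN = −sin φ cos λ·ΔX − sin φ sin λ·ΔY + cos φ·ΔZ = −(-0.084321)(-0.286976)(355.2) − (-0.084321)(0.957938)(-265.1) + (0.996439)(160.0) = 129.42 m.
Horizontal magnitude = √(ΔE² + ΔN²) = √((-264.18)² + 129.42²) = 294.18 m.

294 m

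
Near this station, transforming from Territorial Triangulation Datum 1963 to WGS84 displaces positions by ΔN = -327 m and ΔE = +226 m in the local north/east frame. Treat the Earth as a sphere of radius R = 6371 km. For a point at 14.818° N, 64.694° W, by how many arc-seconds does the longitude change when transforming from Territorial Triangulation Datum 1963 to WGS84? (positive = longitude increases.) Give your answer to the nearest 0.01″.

At latitude 14.818°, cos φ = 0.966743.
One radian of longitude at latitude φ spans R cos φ, so Δλ = ΔE / (R cos φ) = 226.0 / (6371000 × 0.966743) = 3.6694e-05 rad = 7.569″.

Δλ = 7.57″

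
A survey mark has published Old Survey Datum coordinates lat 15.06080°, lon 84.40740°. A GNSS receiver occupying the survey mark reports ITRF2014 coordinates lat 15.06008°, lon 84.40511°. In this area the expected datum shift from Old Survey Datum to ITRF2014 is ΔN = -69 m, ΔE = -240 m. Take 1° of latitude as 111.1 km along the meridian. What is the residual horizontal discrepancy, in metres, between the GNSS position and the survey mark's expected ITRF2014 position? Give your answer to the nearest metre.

Observed coordinate differences: Δφ = -0.00072°, Δλ = -0.00229°.
Converting to metres (1° lat = 111100 m, cos φ = 0.965651): observed ΔN = -80.0 m, observed ΔE = -245.7 m.
Subtracting the expected shift leaves a residual of -80.0 − (-69) = -11.0 m north and -245.7 − (-240) = -5.7 m east.
Residual distance = √((-11.0)² + (-5.7)²) = 12.4 m.

12 m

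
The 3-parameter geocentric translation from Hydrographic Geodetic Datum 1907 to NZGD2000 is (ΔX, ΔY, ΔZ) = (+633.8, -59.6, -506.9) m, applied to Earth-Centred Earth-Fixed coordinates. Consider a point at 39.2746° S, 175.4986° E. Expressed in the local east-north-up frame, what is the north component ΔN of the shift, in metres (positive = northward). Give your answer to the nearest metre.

ΔN = -795 m

At φ = -39.2746°, λ = 175.4986°: sin φ = -0.633038, cos φ = 0.774121, sin λ = 0.078483, cos λ = -0.996915.
ΔN = −sin φ cos λ·ΔX − sin φ sin λ·ΔY + cos φ·ΔZ = −(-0.633038)(-0.996915)(633.8) − (-0.633038)(0.078483)(-59.6) + (0.774121)(-506.9) = -795.34 m.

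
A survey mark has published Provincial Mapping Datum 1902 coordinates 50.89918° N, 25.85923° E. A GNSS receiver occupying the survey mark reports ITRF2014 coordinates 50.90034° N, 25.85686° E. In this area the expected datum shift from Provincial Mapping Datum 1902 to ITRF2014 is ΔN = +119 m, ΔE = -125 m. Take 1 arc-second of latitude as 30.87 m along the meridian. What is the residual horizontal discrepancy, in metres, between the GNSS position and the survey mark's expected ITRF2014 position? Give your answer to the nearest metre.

42 m

Observed coordinate differences: Δφ = +0.00116°, Δλ = -0.00237°.
Converting to metres (1° lat = 111132 m, cos φ = 0.630687): observed ΔN = 128.9 m, observed ΔE = -166.1 m.
Subtracting the expected shift leaves a residual of 128.9 − (119) = 9.9 m north and -166.1 − (-125) = -41.1 m east.
Residual distance = √(9.9² + (-41.1)²) = 42.3 m.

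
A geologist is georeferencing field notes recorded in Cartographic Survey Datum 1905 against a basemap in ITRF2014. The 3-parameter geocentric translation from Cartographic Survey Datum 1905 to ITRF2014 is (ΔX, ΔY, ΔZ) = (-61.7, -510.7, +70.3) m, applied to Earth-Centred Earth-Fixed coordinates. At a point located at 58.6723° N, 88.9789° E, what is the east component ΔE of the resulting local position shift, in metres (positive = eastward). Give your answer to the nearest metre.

ΔE = 53 m

The local east axis at (φ, λ) is (−sin λ, cos λ, 0), so ΔE = −sin(88.9789°)·(-61.7) + cos(88.9789°)·(-510.7) = 52.59 m.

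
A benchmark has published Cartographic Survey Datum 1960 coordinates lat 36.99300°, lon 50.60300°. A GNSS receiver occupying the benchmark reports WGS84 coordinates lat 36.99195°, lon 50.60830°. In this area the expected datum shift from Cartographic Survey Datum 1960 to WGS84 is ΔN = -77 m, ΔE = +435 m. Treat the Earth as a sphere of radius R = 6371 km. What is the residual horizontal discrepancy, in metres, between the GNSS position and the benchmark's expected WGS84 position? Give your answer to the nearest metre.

Observed coordinate differences: Δφ = -0.00105°, Δλ = +0.00530°.
Converting to metres (1° lat = 111195 m, cos φ = 0.798709): observed ΔN = -116.8 m, observed ΔE = 470.7 m.
Subtracting the expected shift leaves a residual of -116.8 − (-77) = -39.8 m north and 470.7 − (435) = 35.7 m east.
Residual distance = √((-39.8)² + 35.7²) = 53.4 m.

53 m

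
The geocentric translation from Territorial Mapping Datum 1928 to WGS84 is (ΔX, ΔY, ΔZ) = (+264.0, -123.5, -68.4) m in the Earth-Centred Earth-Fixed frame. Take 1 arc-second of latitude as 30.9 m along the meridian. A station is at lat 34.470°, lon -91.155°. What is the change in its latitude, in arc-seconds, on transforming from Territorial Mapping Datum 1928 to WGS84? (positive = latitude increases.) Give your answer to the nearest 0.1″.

Δφ = -4.0″

sin φ = 0.565975, cos φ = 0.824423, sin λ = -0.999797, cos λ = -0.020157.
North component: ΔN = −sin φ cos λ·ΔX − sin φ sin λ·ΔY + cos φ·ΔZ = −(0.565975)(-0.020157)(264.0) − (0.565975)(-0.999797)(-123.5) + (0.824423)(-68.4) = -123.26 m.
1° of latitude spans 3600 × 30.90 = 111240 m, so Δφ = -123.26 / 111240 × 3600 = -3.989″.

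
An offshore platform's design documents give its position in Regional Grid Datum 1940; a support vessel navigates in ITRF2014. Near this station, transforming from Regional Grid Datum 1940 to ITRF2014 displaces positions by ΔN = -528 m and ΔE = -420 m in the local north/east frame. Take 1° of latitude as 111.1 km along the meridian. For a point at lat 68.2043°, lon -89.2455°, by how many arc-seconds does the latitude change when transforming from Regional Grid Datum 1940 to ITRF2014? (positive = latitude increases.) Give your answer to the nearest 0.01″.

1° of latitude = 111.1 km, so Δφ = -528.0 / 111100 = -0.0047525° = -17.109″.

Δφ = -17.11″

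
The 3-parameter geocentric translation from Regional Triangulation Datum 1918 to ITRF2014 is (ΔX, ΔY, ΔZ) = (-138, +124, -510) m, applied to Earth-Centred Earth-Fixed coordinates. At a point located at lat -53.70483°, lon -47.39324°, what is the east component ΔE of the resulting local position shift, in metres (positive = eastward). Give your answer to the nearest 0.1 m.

ΔE = -17.6 m

At φ = -53.70483°, λ = -47.39324°: sin φ = -0.805978, cos φ = 0.591945, sin λ = -0.736017, cos λ = 0.676963.
ΔE = −sin λ·ΔX + cos λ·ΔY = −(-0.736017)·(-138) + (0.676963)·(124) = -17.63 m.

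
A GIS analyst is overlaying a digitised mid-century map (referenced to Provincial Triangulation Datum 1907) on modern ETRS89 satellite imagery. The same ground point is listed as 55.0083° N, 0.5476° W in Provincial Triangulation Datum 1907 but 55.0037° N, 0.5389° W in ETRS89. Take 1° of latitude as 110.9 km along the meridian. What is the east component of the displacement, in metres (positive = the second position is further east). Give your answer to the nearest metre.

Δφ = 55.0037° − 55.0083° = -0.0046°; Δλ = -0.5389° − -0.5476° = +0.0087°.
ΔN = Δφ × 110900 = -510.1 m; ΔE = Δλ × 110900 × cos(55.0083°) = +0.0087 × 110900 × 0.573458 = 553.3 m.

ΔE = 553 m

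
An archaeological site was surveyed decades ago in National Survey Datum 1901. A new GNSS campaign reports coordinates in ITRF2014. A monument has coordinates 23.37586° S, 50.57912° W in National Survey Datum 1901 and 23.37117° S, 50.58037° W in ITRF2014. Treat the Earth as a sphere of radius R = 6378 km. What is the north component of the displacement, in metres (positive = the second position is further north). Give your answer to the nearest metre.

ΔN = 522 m

Δφ = -23.37117° − -23.37586° = +0.00469°; Δλ = -50.58037° − -50.57912° = -0.00125°.
1° along a meridian = πR/180 = 111317 m.
ΔN = Δφ × 111317 = 522.1 m; ΔE = Δλ × 111317 × cos(-23.37586°) = -0.00125 × 111317 × 0.917922 = -127.7 m.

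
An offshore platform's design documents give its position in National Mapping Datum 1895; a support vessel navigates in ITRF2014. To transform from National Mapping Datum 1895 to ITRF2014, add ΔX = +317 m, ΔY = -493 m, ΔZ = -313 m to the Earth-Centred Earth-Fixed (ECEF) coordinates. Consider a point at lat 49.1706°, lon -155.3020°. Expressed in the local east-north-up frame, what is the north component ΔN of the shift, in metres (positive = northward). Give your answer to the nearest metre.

ΔN = -143 m

The local north axis is (−sin φ cos λ, −sin φ sin λ, cos φ), giving ΔN = 217.919 − 155.866 − 204.642 = -142.59 m.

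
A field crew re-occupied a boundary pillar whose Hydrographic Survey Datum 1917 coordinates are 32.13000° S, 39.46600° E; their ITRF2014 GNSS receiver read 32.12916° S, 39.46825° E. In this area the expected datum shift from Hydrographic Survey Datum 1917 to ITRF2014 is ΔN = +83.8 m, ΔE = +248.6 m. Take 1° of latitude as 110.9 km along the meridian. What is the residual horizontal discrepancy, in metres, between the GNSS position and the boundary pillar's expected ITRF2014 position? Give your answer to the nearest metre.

Observed coordinate differences: Δφ = +0.00084°, Δλ = +0.00225°.
Converting to metres (1° lat = 110900 m, cos φ = 0.846844): observed ΔN = 93.2 m, observed ΔE = 211.3 m.
Subtracting the expected shift leaves a residual of 93.2 − (83.8) = 9.4 m north and 211.3 − (248.6) = -37.3 m east.
Residual distance = √(9.4² + (-37.3)²) = 38.4 m.

38 m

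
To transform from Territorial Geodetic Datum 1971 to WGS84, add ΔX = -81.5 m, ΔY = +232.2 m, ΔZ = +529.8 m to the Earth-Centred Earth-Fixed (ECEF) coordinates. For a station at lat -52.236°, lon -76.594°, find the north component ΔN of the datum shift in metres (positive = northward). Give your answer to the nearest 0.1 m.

ΔN = 131.0 m

The local north axis is (−sin φ cos λ, −sin φ sin λ, cos φ), giving ΔN = -14.938 − 178.562 + 324.455 = 130.96 m.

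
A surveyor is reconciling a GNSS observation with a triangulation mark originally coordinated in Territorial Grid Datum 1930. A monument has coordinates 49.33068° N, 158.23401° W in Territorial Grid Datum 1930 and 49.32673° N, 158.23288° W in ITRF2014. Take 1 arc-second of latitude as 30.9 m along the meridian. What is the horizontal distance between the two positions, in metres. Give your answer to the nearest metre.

447 m

Δφ = 49.32673° − 49.33068° = -0.00395°; Δλ = -158.23288° − -158.23401° = +0.00113°.
1° of latitude = 3600 × 30.90 = 111240 m.
ΔN = Δφ × 111240 = -439.4 m; ΔE = Δλ × 111240 × cos(49.33068°) = +0.00113 × 111240 × 0.651692 = 81.9 m.
Distance = √(ΔE² + ΔN²) = √(81.9² + (-439.4)²) = 447.0 m.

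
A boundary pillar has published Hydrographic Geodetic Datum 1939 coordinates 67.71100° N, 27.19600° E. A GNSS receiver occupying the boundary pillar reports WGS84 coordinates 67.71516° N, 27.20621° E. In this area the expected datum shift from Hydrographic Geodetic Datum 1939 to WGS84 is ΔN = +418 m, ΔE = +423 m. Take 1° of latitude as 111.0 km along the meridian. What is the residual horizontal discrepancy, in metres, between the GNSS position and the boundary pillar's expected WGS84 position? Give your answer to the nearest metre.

44 m

Observed coordinate differences: Δφ = +0.00416°, Δλ = +0.01021°.
Converting to metres (1° lat = 111000 m, cos φ = 0.379279): observed ΔN = 461.8 m, observed ΔE = 429.8 m.
Subtracting the expected shift leaves a residual of 461.8 − (418) = 43.8 m north and 429.8 − (423) = 6.8 m east.
Residual distance = √(43.8² + 6.8²) = 44.3 m.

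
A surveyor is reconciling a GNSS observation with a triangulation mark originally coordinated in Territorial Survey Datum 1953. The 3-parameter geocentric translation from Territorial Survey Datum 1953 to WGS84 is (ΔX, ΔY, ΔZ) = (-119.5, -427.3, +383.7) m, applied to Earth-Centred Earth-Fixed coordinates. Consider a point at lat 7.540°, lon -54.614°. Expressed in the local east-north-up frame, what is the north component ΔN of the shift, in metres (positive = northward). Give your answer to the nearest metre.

ΔN = 344 m

At φ = 7.540°, λ = -54.614°: sin φ = 0.131218, cos φ = 0.991353, sin λ = -0.815269, cos λ = 0.579082.
ΔN = −sin φ cos λ·ΔX − sin φ sin λ·ΔY + cos φ·ΔZ = −(0.131218)(0.579082)(-119.5) − (0.131218)(-0.815269)(-427.3) + (0.991353)(383.7) = 343.75 m.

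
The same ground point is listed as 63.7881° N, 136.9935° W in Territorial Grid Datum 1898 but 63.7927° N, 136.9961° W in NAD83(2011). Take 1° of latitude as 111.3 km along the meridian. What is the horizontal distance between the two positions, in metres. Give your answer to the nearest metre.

Δφ = 63.7927° − 63.7881° = +0.0046°; Δλ = -136.9961° − -136.9935° = -0.0026°.
ΔN = Δφ × 111300 = 512.0 m; ΔE = Δλ × 111300 × cos(63.7881°) = -0.0026 × 111300 × 0.441692 = -127.8 m.
Distance = √(ΔE² + ΔN²) = √((-127.8)² + 512.0²) = 527.7 m.

528 m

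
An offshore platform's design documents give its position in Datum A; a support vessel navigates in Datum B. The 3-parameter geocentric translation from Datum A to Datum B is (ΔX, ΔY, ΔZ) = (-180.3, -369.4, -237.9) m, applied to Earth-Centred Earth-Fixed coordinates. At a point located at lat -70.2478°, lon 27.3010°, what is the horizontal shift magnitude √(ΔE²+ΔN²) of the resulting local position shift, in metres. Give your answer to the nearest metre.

At φ = -70.2478°, λ = 27.3010°: sin φ = -0.941163, cos φ = 0.337953, sin λ = 0.458665, cos λ = 0.888609.
ΔE = −sin λ·ΔX + cos λ·ΔY = −(0.458665)·(-180.3) + (0.888609)·(-369.4) = -245.55 m.
ΔN = −sin φ cos λ·ΔX − sin φ sin λ·ΔY + cos φ·ΔZ = −(-0.941163)(0.888609)(-180.3) − (-0.941163)(0.458665)(-369.4) + (0.337953)(-237.9) = -390.65 m.
Horizontal magnitude = √(ΔE² + ΔN²) = √((-245.55)² + (-390.65)²) = 461.42 m.

461 m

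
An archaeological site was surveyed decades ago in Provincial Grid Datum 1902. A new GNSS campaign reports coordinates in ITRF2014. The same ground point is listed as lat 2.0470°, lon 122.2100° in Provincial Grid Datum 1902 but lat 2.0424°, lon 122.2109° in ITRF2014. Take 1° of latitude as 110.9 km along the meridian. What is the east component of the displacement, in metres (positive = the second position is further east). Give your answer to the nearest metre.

ΔE = 100 m

Δφ = 2.0424° − 2.0470° = -0.0046°; Δλ = 122.2109° − 122.2100° = +0.0009°.
ΔN = Δφ × 110900 = -510.1 m; ΔE = Δλ × 110900 × cos(2.0470°) = +0.0009 × 110900 × 0.999362 = 99.7 m.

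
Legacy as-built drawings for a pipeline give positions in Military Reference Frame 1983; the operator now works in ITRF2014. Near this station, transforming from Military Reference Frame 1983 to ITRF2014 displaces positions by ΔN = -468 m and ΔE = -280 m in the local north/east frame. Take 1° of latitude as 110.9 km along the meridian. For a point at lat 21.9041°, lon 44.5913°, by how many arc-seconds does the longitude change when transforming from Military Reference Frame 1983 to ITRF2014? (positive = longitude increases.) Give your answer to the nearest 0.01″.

Δλ = -9.80″

At latitude 21.9041°, cos φ = 0.927810.
1° of longitude at this latitude = 110.9 × cos φ = 102.89 km, so Δλ = -280.0 / 102894.1 = -0.0027212° = -9.796″.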